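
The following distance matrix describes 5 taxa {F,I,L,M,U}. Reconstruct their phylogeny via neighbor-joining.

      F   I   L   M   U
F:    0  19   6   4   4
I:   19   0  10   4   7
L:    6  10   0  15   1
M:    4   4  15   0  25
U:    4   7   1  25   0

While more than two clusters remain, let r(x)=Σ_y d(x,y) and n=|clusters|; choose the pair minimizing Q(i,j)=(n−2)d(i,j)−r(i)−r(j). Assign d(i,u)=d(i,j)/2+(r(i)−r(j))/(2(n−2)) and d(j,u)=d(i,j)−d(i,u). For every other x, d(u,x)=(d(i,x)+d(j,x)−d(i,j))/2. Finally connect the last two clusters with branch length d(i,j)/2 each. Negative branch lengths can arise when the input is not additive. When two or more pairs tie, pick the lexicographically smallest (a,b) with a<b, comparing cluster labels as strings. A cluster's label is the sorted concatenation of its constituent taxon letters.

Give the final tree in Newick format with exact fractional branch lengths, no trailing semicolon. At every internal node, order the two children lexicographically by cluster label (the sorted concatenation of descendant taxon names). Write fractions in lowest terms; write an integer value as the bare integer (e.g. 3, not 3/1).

(((F:9/8,(I:2/3,M:10/3):67/8):27/8,L:1/8):7/16,U:7/16)

1. join I+M (d=4, Q=-76) ⇒ IM; edges |I|=2/3, |M|=10/3
  updated: d(F,IM)=19/2, d(IM,L)=21/2, d(IM,U)=14
2. join F+IM (d=19/2, Q=-69/2) ⇒ FIM; edges |F|=9/8, |IM|=67/8
  updated: d(FIM,L)=7/2, d(FIM,U)=17/4
3. join FIM+L (d=7/2, Q=-35/4) ⇒ FILM; edges |FIM|=27/8, |L|=1/8
  updated: d(FILM,U)=7/8
4. join FILM+U (d=7/8) ⇒ FILMU; edges |FILM|=7/16, |U|=7/16
final tree: (((F:9/8,(I:2/3,M:10/3):67/8):27/8,L:1/8):7/16,U:7/16)
total length: 143/8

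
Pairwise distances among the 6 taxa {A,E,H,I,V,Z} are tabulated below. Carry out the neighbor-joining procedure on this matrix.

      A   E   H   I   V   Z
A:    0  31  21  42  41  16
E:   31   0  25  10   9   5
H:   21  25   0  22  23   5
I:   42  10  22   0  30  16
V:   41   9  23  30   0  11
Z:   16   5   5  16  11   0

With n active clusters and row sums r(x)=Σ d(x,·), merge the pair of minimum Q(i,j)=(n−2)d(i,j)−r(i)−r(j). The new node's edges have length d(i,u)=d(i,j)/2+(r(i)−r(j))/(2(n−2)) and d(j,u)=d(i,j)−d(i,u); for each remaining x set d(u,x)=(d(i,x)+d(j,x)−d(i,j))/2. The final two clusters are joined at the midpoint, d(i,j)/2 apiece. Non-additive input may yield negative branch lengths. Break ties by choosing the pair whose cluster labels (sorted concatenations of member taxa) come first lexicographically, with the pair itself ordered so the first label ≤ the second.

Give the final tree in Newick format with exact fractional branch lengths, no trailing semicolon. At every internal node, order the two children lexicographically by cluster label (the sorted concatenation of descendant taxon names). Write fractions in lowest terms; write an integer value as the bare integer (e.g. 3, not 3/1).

(((((A:139/8,H:29/8):19/4,Z:-19/4):47/8,V:83/8):33/8,E:-17/8):97/16,I:97/16)

iteration 1: select A,H (d=21, Q=-163); attach at lengths (139/8, 29/8); label the merged cluster AH
  updated: d(AH,E)=35/2, d(AH,I)=43/2, d(AH,V)=43/2, d(AH,Z)=0
iteration 2: select AH,Z (d=0, Q=-185/2); attach at lengths (19/4, -19/4); label the merged cluster AHZ
  updated: d(AHZ,E)=45/4, d(AHZ,I)=75/4, d(AHZ,V)=65/4
iteration 3: select AHZ,V (d=65/4, Q=-69); attach at lengths (47/8, 83/8); label the merged cluster AHVZ
  updated: d(AHVZ,E)=2, d(AHVZ,I)=65/4
iteration 4: select AHVZ,E (d=2, Q=-113/4); attach at lengths (33/8, -17/8); label the merged cluster AEHVZ
  updated: d(AEHVZ,I)=97/8
iteration 5: select AEHVZ,I (d=97/8); attach at lengths (97/16, 97/16); label the merged cluster AEHIVZ
final tree: (((((A:139/8,H:29/8):19/4,Z:-19/4):47/8,V:83/8):33/8,E:-17/8):97/16,I:97/16)
total length: 411/8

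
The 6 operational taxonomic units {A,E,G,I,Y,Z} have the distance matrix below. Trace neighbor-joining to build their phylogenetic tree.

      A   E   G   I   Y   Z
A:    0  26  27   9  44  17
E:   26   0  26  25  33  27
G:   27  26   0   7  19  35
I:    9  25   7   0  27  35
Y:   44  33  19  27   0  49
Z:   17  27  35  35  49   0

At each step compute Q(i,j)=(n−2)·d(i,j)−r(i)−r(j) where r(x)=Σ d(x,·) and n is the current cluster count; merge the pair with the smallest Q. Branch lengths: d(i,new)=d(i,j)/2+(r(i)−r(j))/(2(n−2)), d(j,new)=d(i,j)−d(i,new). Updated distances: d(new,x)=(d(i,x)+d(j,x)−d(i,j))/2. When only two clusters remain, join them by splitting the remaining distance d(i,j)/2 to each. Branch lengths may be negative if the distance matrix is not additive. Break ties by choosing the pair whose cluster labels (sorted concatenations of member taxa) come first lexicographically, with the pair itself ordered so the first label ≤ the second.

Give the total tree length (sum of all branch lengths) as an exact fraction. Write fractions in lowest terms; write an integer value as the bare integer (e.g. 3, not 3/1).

1097/16

iteration 1: select A,Z (d=17, Q=-218); attach at lengths (7/2, 27/2); label the merged cluster AZ
  updated: d(AZ,E)=18, d(AZ,G)=45/2, d(AZ,I)=27/2, d(AZ,Y)=38
iteration 2: select AZ,E (d=18, Q=-140); attach at lengths (22/3, 32/3); label the merged cluster AEZ
  updated: d(AEZ,G)=61/4, d(AEZ,I)=41/4, d(AEZ,Y)=53/2
iteration 3: select AEZ,I (d=41/4, Q=-303/4); attach at lengths (113/16, 51/16); label the merged cluster AEIZ
  updated: d(AEIZ,G)=6, d(AEIZ,Y)=173/8
iteration 4: select AEIZ,G (d=6, Q=-373/8); attach at lengths (69/16, 27/16); label the merged cluster AEGIZ
  updated: d(AEGIZ,Y)=277/16
iteration 5: select AEGIZ,Y (d=277/16); attach at lengths (277/32, 277/32); label the merged cluster AEGIYZ
final tree: (((((A:7/2,Z:27/2):22/3,E:32/3):113/16,I:51/16):69/16,G:27/16):277/32,Y:277/32)
total length: 1097/16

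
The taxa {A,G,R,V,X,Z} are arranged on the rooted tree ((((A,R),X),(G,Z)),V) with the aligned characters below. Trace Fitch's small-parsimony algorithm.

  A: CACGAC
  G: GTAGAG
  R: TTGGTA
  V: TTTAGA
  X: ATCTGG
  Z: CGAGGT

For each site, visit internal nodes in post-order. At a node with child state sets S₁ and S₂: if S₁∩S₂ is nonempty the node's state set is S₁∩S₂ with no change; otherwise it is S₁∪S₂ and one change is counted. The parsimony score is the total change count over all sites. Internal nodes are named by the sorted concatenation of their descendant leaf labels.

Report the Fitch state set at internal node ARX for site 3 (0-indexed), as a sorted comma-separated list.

G,T

[col 0] AR: children A:{C}, R:{T} ∪→ {C,T}; cost 1
[col 0] ARX: children AR:{C,T}, X:{A} ∪→ {A,C,T}; cost 1
[col 0] GZ: children G:{G}, Z:{C} ∪→ {C,G}; cost 1
[col 0] AGRXZ: children ARX:{A,C,T}, GZ:{C,G} ∩→ {C}; cost 0
[col 0] AGRVXZ: children AGRXZ:{C}, V:{T} ∪→ {C,T}; cost 1
[col 1] AR: children A:{A}, R:{T} ∪→ {A,T}; cost 1
[col 1] ARX: children AR:{A,T}, X:{T} ∩→ {T}; cost 0
[col 1] GZ: children G:{T}, Z:{G} ∪→ {G,T}; cost 1
[col 1] AGRXZ: children ARX:{T}, GZ:{G,T} ∩→ {T}; cost 0
[col 1] AGRVXZ: children AGRXZ:{T}, V:{T} ∩→ {T}; cost 0
[col 2] AR: children A:{C}, R:{G} ∪→ {C,G}; cost 1
[col 2] ARX: children AR:{C,G}, X:{C} ∩→ {C}; cost 0
[col 2] GZ: children G:{A}, Z:{A} ∩→ {A}; cost 0
[col 2] AGRXZ: children ARX:{C}, GZ:{A} ∪→ {A,C}; cost 1
[col 2] AGRVXZ: children AGRXZ:{A,C}, V:{T} ∪→ {A,C,T}; cost 1
[col 3] AR: children A:{G}, R:{G} ∩→ {G}; cost 0
[col 3] ARX: children AR:{G}, X:{T} ∪→ {G,T}; cost 1
[col 3] GZ: children G:{G}, Z:{G} ∩→ {G}; cost 0
[col 3] AGRXZ: children ARX:{G,T}, GZ:{G} ∩→ {G}; cost 0
[col 3] AGRVXZ: children AGRXZ:{G}, V:{A} ∪→ {A,G}; cost 1
[col 4] AR: children A:{A}, R:{T} ∪→ {A,T}; cost 1
[col 4] ARX: children AR:{A,T}, X:{G} ∪→ {A,G,T}; cost 1
[col 4] GZ: children G:{A}, Z:{G} ∪→ {A,G}; cost 1
[col 4] AGRXZ: children ARX:{A,G,T}, GZ:{A,G} ∩→ {A,G}; cost 0
[col 4] AGRVXZ: children AGRXZ:{A,G}, V:{G} ∩→ {G}; cost 0
[col 5] AR: children A:{C}, R:{A} ∪→ {A,C}; cost 1
[col 5] ARX: children AR:{A,C}, X:{G} ∪→ {A,C,G}; cost 1
[col 5] GZ: children G:{G}, Z:{T} ∪→ {G,T}; cost 1
[col 5] AGRXZ: children ARX:{A,C,G}, GZ:{G,T} ∩→ {G}; cost 0
[col 5] AGRVXZ: children AGRXZ:{G}, V:{A} ∪→ {A,G}; cost 1
per-site changes: [4, 2, 3, 2, 3, 4]; total = 18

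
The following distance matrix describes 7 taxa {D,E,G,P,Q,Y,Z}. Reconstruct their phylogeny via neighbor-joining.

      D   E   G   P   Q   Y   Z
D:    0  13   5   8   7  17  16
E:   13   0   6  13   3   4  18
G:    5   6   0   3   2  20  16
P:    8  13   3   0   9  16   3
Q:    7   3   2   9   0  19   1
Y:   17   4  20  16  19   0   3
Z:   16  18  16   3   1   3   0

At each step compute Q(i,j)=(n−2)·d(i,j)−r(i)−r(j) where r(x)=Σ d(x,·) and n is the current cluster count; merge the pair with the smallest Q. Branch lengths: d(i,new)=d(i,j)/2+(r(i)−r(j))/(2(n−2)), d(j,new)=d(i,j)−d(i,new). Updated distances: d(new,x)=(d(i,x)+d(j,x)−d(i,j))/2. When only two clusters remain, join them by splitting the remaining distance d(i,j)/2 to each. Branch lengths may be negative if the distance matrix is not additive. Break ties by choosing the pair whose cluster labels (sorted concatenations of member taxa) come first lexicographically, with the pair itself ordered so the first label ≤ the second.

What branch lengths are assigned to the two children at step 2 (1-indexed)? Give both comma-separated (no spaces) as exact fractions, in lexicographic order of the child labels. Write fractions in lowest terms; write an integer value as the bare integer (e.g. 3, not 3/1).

31/16,97/16

1. join Y+Z (d=3, Q=-121) ⇒ YZ; edges |Y|=37/10, |Z|=-7/10
  updated: d(D,YZ)=15, d(E,YZ)=19/2, d(G,YZ)=33/2, d(P,YZ)=8, d(Q,YZ)=17/2
2. join P+YZ (d=8, Q=-133/2) ⇒ PYZ; edges |P|=31/16, |YZ|=97/16
  updated: d(D,PYZ)=15/2, d(E,PYZ)=29/4, d(G,PYZ)=23/4, d(PYZ,Q)=19/4
3. join E+Q (d=3, Q=-37) ⇒ EQ; edges |E|=43/12, |Q|=-7/12
  updated: d(D,EQ)=17/2, d(EQ,G)=5/2, d(EQ,PYZ)=9/2
4. join D+G (d=5, Q=-97/4) ⇒ DG; edges |D|=71/16, |G|=9/16
  updated: d(DG,EQ)=3, d(DG,PYZ)=33/8
5. join DG+EQ (d=3, Q=-93/8) ⇒ DEGQ; edges |DG|=21/16, |EQ|=27/16
  updated: d(DEGQ,PYZ)=45/16
6. join DEGQ+PYZ (d=45/16) ⇒ DEGPQYZ; edges |DEGQ|=45/32, |PYZ|=45/32
final tree: (((D:71/16,G:9/16):21/16,(E:43/12,Q:-7/12):27/16):45/32,(P:31/16,(Y:37/10,Z:-7/10):97/16):45/32)
total length: 397/16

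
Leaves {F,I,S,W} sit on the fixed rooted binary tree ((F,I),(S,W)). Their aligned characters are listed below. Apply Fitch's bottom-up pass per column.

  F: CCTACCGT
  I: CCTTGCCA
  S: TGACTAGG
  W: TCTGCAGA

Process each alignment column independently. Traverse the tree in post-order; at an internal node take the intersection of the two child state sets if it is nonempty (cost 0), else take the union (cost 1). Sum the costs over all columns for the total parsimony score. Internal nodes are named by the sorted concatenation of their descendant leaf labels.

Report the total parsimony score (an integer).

12

site 0, node FI: F={C} ∩ I={C} → {C} (+0)
site 0, node SW: S={T} ∩ W={T} → {T} (+0)
site 0, node FISW: FI={C} ∪ SW={T} → {C,T} (+1)
site 1, node FI: F={C} ∩ I={C} → {C} (+0)
site 1, node SW: S={G} ∪ W={C} → {C,G} (+1)
site 1, node FISW: FI={C} ∩ SW={C,G} → {C} (+0)
site 2, node FI: F={T} ∩ I={T} → {T} (+0)
site 2, node SW: S={A} ∪ W={T} → {A,T} (+1)
site 2, node FISW: FI={T} ∩ SW={A,T} → {T} (+0)
site 3, node FI: F={A} ∪ I={T} → {A,T} (+1)
site 3, node SW: S={C} ∪ W={G} → {C,G} (+1)
site 3, node FISW: FI={A,T} ∪ SW={C,G} → {A,C,G,T} (+1)
site 4, node FI: F={C} ∪ I={G} → {C,G} (+1)
site 4, node SW: S={T} ∪ W={C} → {C,T} (+1)
site 4, node FISW: FI={C,G} ∩ SW={C,T} → {C} (+0)
site 5, node FI: F={C} ∩ I={C} → {C} (+0)
site 5, node SW: S={A} ∩ W={A} → {A} (+0)
site 5, node FISW: FI={C} ∪ SW={A} → {A,C} (+1)
site 6, node FI: F={G} ∪ I={C} → {C,G} (+1)
site 6, node SW: S={G} ∩ W={G} → {G} (+0)
site 6, node FISW: FI={C,G} ∩ SW={G} → {G} (+0)
site 7, node FI: F={T} ∪ I={A} → {A,T} (+1)
site 7, node SW: S={G} ∪ W={A} → {A,G} (+1)
site 7, node FISW: FI={A,T} ∩ SW={A,G} → {A} (+0)
per-site changes: [1, 1, 1, 3, 2, 1, 1, 2]; total = 12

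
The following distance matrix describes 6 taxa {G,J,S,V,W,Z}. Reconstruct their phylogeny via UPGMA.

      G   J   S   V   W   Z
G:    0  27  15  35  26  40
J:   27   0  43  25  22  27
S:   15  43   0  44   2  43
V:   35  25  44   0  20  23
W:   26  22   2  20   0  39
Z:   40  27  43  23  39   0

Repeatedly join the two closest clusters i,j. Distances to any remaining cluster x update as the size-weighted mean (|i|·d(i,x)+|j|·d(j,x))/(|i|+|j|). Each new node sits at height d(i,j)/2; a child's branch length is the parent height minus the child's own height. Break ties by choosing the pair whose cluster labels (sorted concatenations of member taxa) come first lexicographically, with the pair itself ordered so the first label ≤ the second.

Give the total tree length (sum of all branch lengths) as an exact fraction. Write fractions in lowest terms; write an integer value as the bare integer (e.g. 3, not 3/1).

2539/36

1. join S+W (d=2) ⇒ SW; edges |S|=1, |W|=1
  updated: d(G,SW)=41/2, d(J,SW)=65/2, d(SW,V)=32, d(SW,Z)=41
2. join G+SW (d=41/2) ⇒ GSW; edges |G|=41/4, |SW|=37/4
  updated: d(GSW,J)=92/3, d(GSW,V)=33, d(GSW,Z)=122/3
3. join V+Z (d=23) ⇒ VZ; edges |V|=23/2, |Z|=23/2
  updated: d(GSW,VZ)=221/6, d(J,VZ)=26
4. join J+VZ (d=26) ⇒ JVZ; edges |J|=13, |VZ|=3/2
  updated: d(GSW,JVZ)=313/9
5. join GSW+JVZ (d=313/9) ⇒ GJSVWZ; edges |GSW|=257/36, |JVZ|=79/18
final tree: ((G:41/4,(S:1,W:1):37/4):257/36,(J:13,(V:23/2,Z:23/2):3/2):79/18)
total length: 2539/36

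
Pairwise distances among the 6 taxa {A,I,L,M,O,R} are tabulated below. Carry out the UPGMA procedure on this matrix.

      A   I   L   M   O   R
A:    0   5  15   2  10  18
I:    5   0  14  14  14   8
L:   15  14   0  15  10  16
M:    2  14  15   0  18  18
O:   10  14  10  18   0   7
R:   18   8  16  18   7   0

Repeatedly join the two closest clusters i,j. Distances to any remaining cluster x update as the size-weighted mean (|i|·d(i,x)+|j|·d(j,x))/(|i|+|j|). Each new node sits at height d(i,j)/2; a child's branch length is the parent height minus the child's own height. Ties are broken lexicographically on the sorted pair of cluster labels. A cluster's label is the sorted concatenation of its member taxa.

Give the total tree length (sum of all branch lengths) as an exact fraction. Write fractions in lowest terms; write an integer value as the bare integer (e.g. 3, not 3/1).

step 1: merge (A,M) at d=2; branch lengths A→1, M→1; new cluster AM
  updated: d(AM,I)=19/2, d(AM,L)=15, d(AM,O)=14, d(AM,R)=18
step 2: merge (O,R) at d=7; branch lengths O→7/2, R→7/2; new cluster OR
  updated: d(AM,OR)=16, d(I,OR)=11, d(L,OR)=13
step 3: merge (AM,I) at d=19/2; branch lengths AM→15/4, I→19/4; new cluster AIM
  updated: d(AIM,L)=44/3, d(AIM,OR)=43/3
step 4: merge (L,OR) at d=13; branch lengths L→13/2, OR→3; new cluster LOR
  updated: d(AIM,LOR)=130/9
step 5: merge (AIM,LOR) at d=130/9; branch lengths AIM→89/36, LOR→13/18; new cluster AILMOR
final tree: (((A:1,M:1):15/4,I:19/4):89/36,(L:13/2,(O:7/2,R:7/2):3):13/18)
total length: 1087/36

1087/36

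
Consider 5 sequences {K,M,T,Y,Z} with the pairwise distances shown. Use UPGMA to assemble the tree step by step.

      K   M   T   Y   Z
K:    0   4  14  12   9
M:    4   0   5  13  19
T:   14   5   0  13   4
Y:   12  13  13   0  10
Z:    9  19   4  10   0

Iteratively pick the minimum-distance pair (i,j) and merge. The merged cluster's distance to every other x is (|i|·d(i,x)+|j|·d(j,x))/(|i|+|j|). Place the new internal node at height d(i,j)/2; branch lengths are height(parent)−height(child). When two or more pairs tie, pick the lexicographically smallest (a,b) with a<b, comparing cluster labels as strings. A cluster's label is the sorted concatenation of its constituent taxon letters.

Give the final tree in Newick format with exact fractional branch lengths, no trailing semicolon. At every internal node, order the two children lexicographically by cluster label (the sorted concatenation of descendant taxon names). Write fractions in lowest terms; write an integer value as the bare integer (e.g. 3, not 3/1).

((K:2,M:2):4,((T:2,Z:2):15/4,Y:23/4):1/4)

1. join K+M (d=4) ⇒ KM; edges |K|=2, |M|=2
  updated: d(KM,T)=19/2, d(KM,Y)=25/2, d(KM,Z)=14
2. join T+Z (d=4) ⇒ TZ; edges |T|=2, |Z|=2
  updated: d(KM,TZ)=47/4, d(TZ,Y)=23/2
3. join TZ+Y (d=23/2) ⇒ TYZ; edges |TZ|=15/4, |Y|=23/4
  updated: d(KM,TYZ)=12
4. join KM+TYZ (d=12) ⇒ KMTYZ; edges |KM|=4, |TYZ|=1/4
final tree: ((K:2,M:2):4,((T:2,Z:2):15/4,Y:23/4):1/4)
total length: 87/4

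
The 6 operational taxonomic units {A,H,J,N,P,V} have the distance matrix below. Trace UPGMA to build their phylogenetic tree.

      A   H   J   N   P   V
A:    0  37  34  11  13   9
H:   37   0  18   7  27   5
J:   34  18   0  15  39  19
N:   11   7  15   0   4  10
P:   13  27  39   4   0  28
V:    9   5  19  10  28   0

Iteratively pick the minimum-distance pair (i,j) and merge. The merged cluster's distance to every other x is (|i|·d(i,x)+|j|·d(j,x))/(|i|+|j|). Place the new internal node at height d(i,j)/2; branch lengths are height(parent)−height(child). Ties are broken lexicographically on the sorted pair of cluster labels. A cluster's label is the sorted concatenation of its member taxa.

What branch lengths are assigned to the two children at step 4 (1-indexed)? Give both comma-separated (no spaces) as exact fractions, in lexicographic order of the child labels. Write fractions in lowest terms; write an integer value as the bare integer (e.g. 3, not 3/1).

27/4,37/4

step 1: merge (N,P) at d=4; branch lengths N→2, P→2; new cluster NP
  updated: d(A,NP)=12, d(H,NP)=17, d(J,NP)=27, d(NP,V)=19
step 2: merge (H,V) at d=5; branch lengths H→5/2, V→5/2; new cluster HV
  updated: d(A,HV)=23, d(HV,J)=37/2, d(HV,NP)=18
step 3: merge (A,NP) at d=12; branch lengths A→6, NP→4; new cluster ANP
  updated: d(ANP,HV)=59/3, d(ANP,J)=88/3
step 4: merge (HV,J) at d=37/2; branch lengths HV→27/4, J→37/4; new cluster HJV
  updated: d(ANP,HJV)=206/9
step 5: merge (ANP,HJV) at d=206/9; branch lengths ANP→49/9, HJV→79/36; new cluster AHJNPV
final tree: ((A:6,(N:2,P:2):4):49/9,((H:5/2,V:5/2):27/4,J:37/4):79/36)
total length: 1535/36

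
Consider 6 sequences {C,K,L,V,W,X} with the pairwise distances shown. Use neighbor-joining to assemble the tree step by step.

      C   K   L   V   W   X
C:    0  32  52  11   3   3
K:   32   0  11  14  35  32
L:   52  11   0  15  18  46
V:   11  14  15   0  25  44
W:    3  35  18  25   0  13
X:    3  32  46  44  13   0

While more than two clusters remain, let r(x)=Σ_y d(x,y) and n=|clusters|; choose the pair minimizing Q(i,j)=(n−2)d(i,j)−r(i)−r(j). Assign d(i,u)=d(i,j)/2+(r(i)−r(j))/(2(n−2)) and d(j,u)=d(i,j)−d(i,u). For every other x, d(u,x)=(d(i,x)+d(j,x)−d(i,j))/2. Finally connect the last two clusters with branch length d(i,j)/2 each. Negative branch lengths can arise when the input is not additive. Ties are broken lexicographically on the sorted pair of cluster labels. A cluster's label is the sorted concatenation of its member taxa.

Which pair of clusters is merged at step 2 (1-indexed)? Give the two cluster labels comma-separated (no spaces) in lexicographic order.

CX,W

step 1: merge (C,X) at d=3, Q=-227; branch lengths C→-25/8, X→49/8; new cluster CX
  updated: d(CX,K)=61/2, d(CX,L)=95/2, d(CX,V)=26, d(CX,W)=13/2
step 2: merge (CX,W) at d=13/2, Q=-351/2; branch lengths CX→91/12, W→-13/12; new cluster CWX
  updated: d(CWX,K)=59/2, d(CWX,L)=59/2, d(CWX,V)=89/4
step 3: merge (CWX,V) at d=89/4, Q=-88; branch lengths CWX→149/8, V→29/8; new cluster CVWX
  updated: d(CVWX,K)=85/8, d(CVWX,L)=89/8
step 4: merge (CVWX,K) at d=85/8, Q=-131/4; branch lengths CVWX→43/8, K→21/4; new cluster CKVWX
  updated: d(CKVWX,L)=23/4
step 5: merge (CKVWX,L) at d=23/4; branch lengths CKVWX→23/8, L→23/8; new cluster CKLVWX
final tree: (((((C:-25/8,X:49/8):91/12,W:-13/12):149/8,V:29/8):43/8,K:21/4):23/8,L:23/8)
total length: 385/8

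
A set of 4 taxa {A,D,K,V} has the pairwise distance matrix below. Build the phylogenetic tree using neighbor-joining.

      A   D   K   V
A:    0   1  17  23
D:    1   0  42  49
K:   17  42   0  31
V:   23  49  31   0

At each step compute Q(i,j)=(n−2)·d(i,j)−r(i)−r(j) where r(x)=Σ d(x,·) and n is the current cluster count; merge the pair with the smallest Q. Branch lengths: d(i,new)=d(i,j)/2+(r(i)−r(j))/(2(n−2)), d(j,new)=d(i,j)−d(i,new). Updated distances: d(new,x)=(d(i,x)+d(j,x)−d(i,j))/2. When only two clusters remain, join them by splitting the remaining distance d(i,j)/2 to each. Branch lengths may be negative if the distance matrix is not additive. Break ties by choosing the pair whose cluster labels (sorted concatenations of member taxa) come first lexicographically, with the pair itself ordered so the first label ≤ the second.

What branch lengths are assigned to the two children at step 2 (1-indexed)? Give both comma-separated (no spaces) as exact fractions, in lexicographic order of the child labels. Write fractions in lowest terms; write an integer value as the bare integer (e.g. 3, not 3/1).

iteration 1: select A,D (d=1, Q=-131); attach at lengths (-49/4, 53/4); label the merged cluster AD
  updated: d(AD,K)=29, d(AD,V)=71/2
iteration 2: select AD,K (d=29, Q=-191/2); attach at lengths (67/4, 49/4); label the merged cluster ADK
  updated: d(ADK,V)=75/4
iteration 3: select ADK,V (d=75/4); attach at lengths (75/8, 75/8); label the merged cluster ADKV
final tree: (((A:-49/4,D:53/4):67/4,K:49/4):75/8,V:75/8)
total length: 195/4

67/4,49/4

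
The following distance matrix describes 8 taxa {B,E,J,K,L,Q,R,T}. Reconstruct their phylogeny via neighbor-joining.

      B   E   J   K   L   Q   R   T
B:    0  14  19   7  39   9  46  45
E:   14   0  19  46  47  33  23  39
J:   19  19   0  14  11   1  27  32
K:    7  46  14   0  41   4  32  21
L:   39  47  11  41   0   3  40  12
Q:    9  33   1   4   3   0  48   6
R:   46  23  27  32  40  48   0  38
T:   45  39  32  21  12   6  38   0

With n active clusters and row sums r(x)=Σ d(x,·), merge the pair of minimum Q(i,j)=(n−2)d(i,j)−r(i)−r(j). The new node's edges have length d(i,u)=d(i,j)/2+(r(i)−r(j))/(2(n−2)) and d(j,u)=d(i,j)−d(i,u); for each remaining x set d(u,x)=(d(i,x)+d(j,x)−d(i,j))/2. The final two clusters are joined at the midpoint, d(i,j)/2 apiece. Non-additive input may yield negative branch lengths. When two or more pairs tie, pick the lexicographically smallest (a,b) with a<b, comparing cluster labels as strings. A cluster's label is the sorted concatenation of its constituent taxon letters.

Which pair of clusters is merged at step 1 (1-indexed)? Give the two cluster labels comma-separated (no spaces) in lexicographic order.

1. join E+R (d=23, Q=-337) ⇒ ER; edges |E|=35/4, |R|=57/4
  updated: d(B,ER)=37/2, d(ER,J)=23/2, d(ER,K)=55/2, d(ER,L)=32, d(ER,Q)=29, d(ER,T)=27
2. join L+T (d=12, Q=-221) ⇒ LT; edges |L|=11/2, |T|=13/2
  updated: d(B,LT)=36, d(ER,LT)=47/2, d(J,LT)=31/2, d(K,LT)=25, d(LT,Q)=-3/2
3. join LT+Q (d=-3/2, Q=-146) ⇒ LQT; edges |LT|=51/8, |Q|=-63/8
  updated: d(B,LQT)=93/4, d(ER,LQT)=27, d(J,LQT)=9, d(K,LQT)=61/4
4. join B+K (d=7, Q=-221/2) ⇒ BK; edges |B|=25/6, |K|=17/6
  updated: d(BK,ER)=39/2, d(BK,J)=13, d(BK,LQT)=63/4
5. join BK+LQT (d=63/4, Q=-137/2) ⇒ BKLQT; edges |BK|=7, |LQT|=35/4
  updated: d(BKLQT,ER)=123/8, d(BKLQT,J)=25/8
6. join BKLQT+ER (d=123/8, Q=-30) ⇒ BEKLQRT; edges |BKLQT|=7/2, |ER|=95/8
  updated: d(BEKLQRT,J)=-3/8
7. join BEKLQRT+J (d=-3/8) ⇒ BEJKLQRT; edges |BEKLQRT|=-3/16, |J|=-3/16
final tree: ((((B:25/6,K:17/6):7,((L:11/2,T:13/2):51/8,Q:-63/8):35/4):7/2,(E:35/4,R:57/4):95/8):-3/16,J:-3/16)
total length: 285/4

E,R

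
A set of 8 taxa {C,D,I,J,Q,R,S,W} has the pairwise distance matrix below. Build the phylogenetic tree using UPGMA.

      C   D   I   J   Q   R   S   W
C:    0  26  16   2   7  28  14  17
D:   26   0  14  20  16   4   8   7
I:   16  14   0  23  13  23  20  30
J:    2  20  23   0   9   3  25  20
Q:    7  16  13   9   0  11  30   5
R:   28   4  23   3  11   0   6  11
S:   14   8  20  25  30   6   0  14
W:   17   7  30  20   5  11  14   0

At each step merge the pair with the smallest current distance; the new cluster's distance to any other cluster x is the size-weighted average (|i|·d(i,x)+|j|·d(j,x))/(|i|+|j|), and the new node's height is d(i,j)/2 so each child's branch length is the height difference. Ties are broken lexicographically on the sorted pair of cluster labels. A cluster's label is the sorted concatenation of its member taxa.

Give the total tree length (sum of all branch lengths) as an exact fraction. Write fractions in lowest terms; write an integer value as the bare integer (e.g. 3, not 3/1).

1849/42

1. join C+J (d=2) ⇒ CJ; edges |C|=1, |J|=1
  updated: d(CJ,D)=23, d(CJ,I)=39/2, d(CJ,Q)=8, d(CJ,R)=31/2, d(CJ,S)=39/2, d(CJ,W)=37/2
2. join D+R (d=4) ⇒ DR; edges |D|=2, |R|=2
  updated: d(CJ,DR)=77/4, d(DR,I)=37/2, d(DR,Q)=27/2, d(DR,S)=7, d(DR,W)=9
3. join Q+W (d=5) ⇒ QW; edges |Q|=5/2, |W|=5/2
  updated: d(CJ,QW)=53/4, d(DR,QW)=45/4, d(I,QW)=43/2, d(QW,S)=22
4. join DR+S (d=7) ⇒ DRS; edges |DR|=3/2, |S|=7/2
  updated: d(CJ,DRS)=58/3, d(DRS,I)=19, d(DRS,QW)=89/6
5. join CJ+QW (d=53/4) ⇒ CJQW; edges |CJ|=45/8, |QW|=33/8
  updated: d(CJQW,DRS)=205/12, d(CJQW,I)=41/2
6. join CJQW+DRS (d=205/12) ⇒ CDJQRSW; edges |CJQW|=23/12, |DRS|=121/24
  updated: d(CDJQRSW,I)=139/7
7. join CDJQRSW+I (d=139/7) ⇒ CDIJQRSW; edges |CDJQRSW|=233/168, |I|=139/14
final tree: ((((C:1,J:1):45/8,(Q:5/2,W:5/2):33/8):23/12,((D:2,R:2):3/2,S:7/2):121/24):233/168,I:139/14)
total length: 1849/42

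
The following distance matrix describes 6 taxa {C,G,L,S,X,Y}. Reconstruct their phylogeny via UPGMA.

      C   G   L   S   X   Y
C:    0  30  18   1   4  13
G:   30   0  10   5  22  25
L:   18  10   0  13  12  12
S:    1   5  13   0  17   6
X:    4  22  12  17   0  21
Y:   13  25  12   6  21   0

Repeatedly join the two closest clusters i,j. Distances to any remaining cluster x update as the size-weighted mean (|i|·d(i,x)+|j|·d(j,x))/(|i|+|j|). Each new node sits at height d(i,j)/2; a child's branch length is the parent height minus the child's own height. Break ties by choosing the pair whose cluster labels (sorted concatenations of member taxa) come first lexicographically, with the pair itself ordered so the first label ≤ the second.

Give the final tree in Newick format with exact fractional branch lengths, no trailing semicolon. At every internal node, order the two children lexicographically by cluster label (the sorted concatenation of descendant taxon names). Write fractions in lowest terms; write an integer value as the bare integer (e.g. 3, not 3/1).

step 1: merge (C,S) at d=1; branch lengths C→1/2, S→1/2; new cluster CS
  updated: d(CS,G)=35/2, d(CS,L)=31/2, d(CS,X)=21/2, d(CS,Y)=19/2
step 2: merge (CS,Y) at d=19/2; branch lengths CS→17/4, Y→19/4; new cluster CSY
  updated: d(CSY,G)=20, d(CSY,L)=43/3, d(CSY,X)=14
step 3: merge (G,L) at d=10; branch lengths G→5, L→5; new cluster GL
  updated: d(CSY,GL)=103/6, d(GL,X)=17
step 4: merge (CSY,X) at d=14; branch lengths CSY→9/4, X→7; new cluster CSXY
  updated: d(CSXY,GL)=137/8
step 5: merge (CSXY,GL) at d=137/8; branch lengths CSXY→25/16, GL→57/16; new cluster CGLSXY
final tree: ((((C:1/2,S:1/2):17/4,Y:19/4):9/4,X:7):25/16,(G:5,L:5):57/16)
total length: 275/8

((((C:1/2,S:1/2):17/4,Y:19/4):9/4,X:7):25/16,(G:5,L:5):57/16)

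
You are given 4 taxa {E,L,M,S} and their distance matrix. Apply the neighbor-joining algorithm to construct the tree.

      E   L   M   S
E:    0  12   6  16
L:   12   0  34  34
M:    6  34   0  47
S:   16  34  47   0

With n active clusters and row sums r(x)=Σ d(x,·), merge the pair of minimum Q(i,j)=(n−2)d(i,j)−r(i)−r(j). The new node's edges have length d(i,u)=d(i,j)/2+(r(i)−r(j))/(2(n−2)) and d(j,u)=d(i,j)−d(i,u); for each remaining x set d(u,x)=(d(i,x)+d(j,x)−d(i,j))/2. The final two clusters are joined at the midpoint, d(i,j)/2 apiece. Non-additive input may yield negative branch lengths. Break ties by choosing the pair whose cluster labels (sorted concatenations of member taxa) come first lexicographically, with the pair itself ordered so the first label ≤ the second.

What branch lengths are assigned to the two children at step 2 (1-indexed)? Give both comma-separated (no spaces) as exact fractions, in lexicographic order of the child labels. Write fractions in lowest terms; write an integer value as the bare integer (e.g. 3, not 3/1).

iteration 1: select E,M (d=6, Q=-109); attach at lengths (-41/4, 65/4); label the merged cluster EM
  updated: d(EM,L)=20, d(EM,S)=57/2
iteration 2: select EM,L (d=20, Q=-165/2); attach at lengths (29/4, 51/4); label the merged cluster ELM
  updated: d(ELM,S)=85/4
iteration 3: select ELM,S (d=85/4); attach at lengths (85/8, 85/8); label the merged cluster ELMS
final tree: (((E:-41/4,M:65/4):29/4,L:51/4):85/8,S:85/8)
total length: 189/4

29/4,51/4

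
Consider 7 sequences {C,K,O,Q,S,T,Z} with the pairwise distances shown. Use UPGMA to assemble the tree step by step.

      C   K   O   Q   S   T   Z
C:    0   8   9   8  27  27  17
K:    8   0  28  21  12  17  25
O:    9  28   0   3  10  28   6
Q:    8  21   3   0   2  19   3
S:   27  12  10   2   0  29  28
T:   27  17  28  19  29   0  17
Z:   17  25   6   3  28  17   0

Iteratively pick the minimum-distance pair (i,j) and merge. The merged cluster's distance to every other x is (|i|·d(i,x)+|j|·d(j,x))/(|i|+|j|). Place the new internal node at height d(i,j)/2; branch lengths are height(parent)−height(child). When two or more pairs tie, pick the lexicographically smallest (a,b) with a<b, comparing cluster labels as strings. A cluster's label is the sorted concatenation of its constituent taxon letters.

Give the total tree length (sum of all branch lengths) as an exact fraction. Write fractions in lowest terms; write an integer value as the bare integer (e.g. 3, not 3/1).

step 1: merge (Q,S) at d=2; branch lengths Q→1, S→1; new cluster QS
  updated: d(C,QS)=35/2, d(K,QS)=33/2, d(O,QS)=13/2, d(QS,T)=24, d(QS,Z)=31/2
step 2: merge (O,Z) at d=6; branch lengths O→3, Z→3; new cluster OZ
  updated: d(C,OZ)=13, d(K,OZ)=53/2, d(OZ,QS)=11, d(OZ,T)=45/2
step 3: merge (C,K) at d=8; branch lengths C→4, K→4; new cluster CK
  updated: d(CK,OZ)=79/4, d(CK,QS)=17, d(CK,T)=22
step 4: merge (OZ,QS) at d=11; branch lengths OZ→5/2, QS→9/2; new cluster OQSZ
  updated: d(CK,OQSZ)=147/8, d(OQSZ,T)=93/4
step 5: merge (CK,OQSZ) at d=147/8; branch lengths CK→83/16, OQSZ→59/16; new cluster CKOQSZ
  updated: d(CKOQSZ,T)=137/6
step 6: merge (CKOQSZ,T) at d=137/6; branch lengths CKOQSZ→107/48, T→137/12; new cluster CKOQSTZ
final tree: (((C:4,K:4):83/16,((O:3,Z:3):5/2,(Q:1,S:1):9/2):59/16):107/48,T:137/12)
total length: 2185/48

2185/48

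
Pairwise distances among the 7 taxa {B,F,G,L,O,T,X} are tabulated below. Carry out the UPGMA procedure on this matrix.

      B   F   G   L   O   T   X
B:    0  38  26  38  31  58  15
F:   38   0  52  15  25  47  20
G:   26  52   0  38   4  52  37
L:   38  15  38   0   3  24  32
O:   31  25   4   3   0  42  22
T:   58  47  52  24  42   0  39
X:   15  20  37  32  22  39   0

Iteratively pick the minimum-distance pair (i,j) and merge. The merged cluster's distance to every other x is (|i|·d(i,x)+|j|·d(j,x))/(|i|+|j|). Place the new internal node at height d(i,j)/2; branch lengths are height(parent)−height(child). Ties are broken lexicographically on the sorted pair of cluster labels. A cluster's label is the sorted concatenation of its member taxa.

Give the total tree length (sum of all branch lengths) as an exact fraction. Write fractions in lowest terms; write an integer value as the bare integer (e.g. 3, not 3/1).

step 1: merge (L,O) at d=3; branch lengths L→3/2, O→3/2; new cluster LO
  updated: d(B,LO)=69/2, d(F,LO)=20, d(G,LO)=21, d(LO,T)=33, d(LO,X)=27
step 2: merge (B,X) at d=15; branch lengths B→15/2, X→15/2; new cluster BX
  updated: d(BX,F)=29, d(BX,G)=63/2, d(BX,LO)=123/4, d(BX,T)=97/2
step 3: merge (F,LO) at d=20; branch lengths F→10, LO→17/2; new cluster FLO
  updated: d(BX,FLO)=181/6, d(FLO,G)=94/3, d(FLO,T)=113/3
step 4: merge (BX,FLO) at d=181/6; branch lengths BX→91/12, FLO→61/12; new cluster BFLOX
  updated: d(BFLOX,G)=157/5, d(BFLOX,T)=42
step 5: merge (BFLOX,G) at d=157/5; branch lengths BFLOX→37/60, G→157/10; new cluster BFGLOX
  updated: d(BFGLOX,T)=131/3
step 6: merge (BFGLOX,T) at d=131/3; branch lengths BFGLOX→92/15, T→131/6; new cluster BFGLOTX
final tree: ((((B:15/2,X:15/2):91/12,(F:10,(L:3/2,O:3/2):17/2):61/12):37/60,G:157/10):92/15,T:131/6)
total length: 1869/20

1869/20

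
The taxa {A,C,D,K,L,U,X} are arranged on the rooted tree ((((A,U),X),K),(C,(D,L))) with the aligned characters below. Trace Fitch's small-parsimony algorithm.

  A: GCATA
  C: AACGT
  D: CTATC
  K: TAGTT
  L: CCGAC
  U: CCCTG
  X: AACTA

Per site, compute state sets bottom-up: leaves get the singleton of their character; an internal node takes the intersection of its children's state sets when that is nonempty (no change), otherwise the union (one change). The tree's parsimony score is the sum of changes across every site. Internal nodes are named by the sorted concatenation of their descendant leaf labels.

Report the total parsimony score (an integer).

16

AU@0: {G} ∪ {C} = {C,G} (union, +1)
AUX@0: {C,G} ∪ {A} = {A,C,G} (union, +1)
AKUX@0: {A,C,G} ∪ {T} = {A,C,G,T} (union, +1)
DL@0: {C} ∩ {C} = {C} (intersection, +0)
CDL@0: {A} ∪ {C} = {A,C} (union, +1)
ACDKLUX@0: {A,C,G,T} ∩ {A,C} = {A,C} (intersection, +0)
AU@1: {C} ∩ {C} = {C} (intersection, +0)
AUX@1: {C} ∪ {A} = {A,C} (union, +1)
AKUX@1: {A,C} ∩ {A} = {A} (intersection, +0)
DL@1: {T} ∪ {C} = {C,T} (union, +1)
CDL@1: {A} ∪ {C,T} = {A,C,T} (union, +1)
ACDKLUX@1: {A} ∩ {A,C,T} = {A} (intersection, +0)
AU@2: {A} ∪ {C} = {A,C} (union, +1)
AUX@2: {A,C} ∩ {C} = {C} (intersection, +0)
AKUX@2: {C} ∪ {G} = {C,G} (union, +1)
DL@2: {A} ∪ {G} = {A,G} (union, +1)
CDL@2: {C} ∪ {A,G} = {A,C,G} (union, +1)
ACDKLUX@2: {C,G} ∩ {A,C,G} = {C,G} (intersection, +0)
AU@3: {T} ∩ {T} = {T} (intersection, +0)
AUX@3: {T} ∩ {T} = {T} (intersection, +0)
AKUX@3: {T} ∩ {T} = {T} (intersection, +0)
DL@3: {T} ∪ {A} = {A,T} (union, +1)
CDL@3: {G} ∪ {A,T} = {A,G,T} (union, +1)
ACDKLUX@3: {T} ∩ {A,G,T} = {T} (intersection, +0)
AU@4: {A} ∪ {G} = {A,G} (union, +1)
AUX@4: {A,G} ∩ {A} = {A} (intersection, +0)
AKUX@4: {A} ∪ {T} = {A,T} (union, +1)
DL@4: {C} ∩ {C} = {C} (intersection, +0)
CDL@4: {T} ∪ {C} = {C,T} (union, +1)
ACDKLUX@4: {A,T} ∩ {C,T} = {T} (intersection, +0)
per-site changes: [4, 3, 4, 2, 3]; total = 16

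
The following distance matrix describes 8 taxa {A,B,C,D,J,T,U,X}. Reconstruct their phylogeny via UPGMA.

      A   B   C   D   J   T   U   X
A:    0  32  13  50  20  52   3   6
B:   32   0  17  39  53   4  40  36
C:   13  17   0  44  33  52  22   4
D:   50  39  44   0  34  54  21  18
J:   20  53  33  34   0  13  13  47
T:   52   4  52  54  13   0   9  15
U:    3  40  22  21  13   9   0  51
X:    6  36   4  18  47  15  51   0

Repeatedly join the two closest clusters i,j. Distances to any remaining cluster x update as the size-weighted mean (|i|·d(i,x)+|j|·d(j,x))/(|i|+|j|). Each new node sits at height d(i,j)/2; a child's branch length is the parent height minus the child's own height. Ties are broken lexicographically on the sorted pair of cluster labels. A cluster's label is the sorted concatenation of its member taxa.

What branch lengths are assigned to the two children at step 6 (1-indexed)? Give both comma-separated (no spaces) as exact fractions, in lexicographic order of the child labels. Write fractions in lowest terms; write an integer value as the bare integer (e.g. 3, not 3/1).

97/60,279/20

1. join A+U (d=3) ⇒ AU; edges |A|=3/2, |U|=3/2
  updated: d(AU,B)=36, d(AU,C)=35/2, d(AU,D)=71/2, d(AU,J)=33/2, d(AU,T)=61/2, d(AU,X)=57/2
2. join B+T (d=4) ⇒ BT; edges |B|=2, |T|=2
  updated: d(AU,BT)=133/4, d(BT,C)=69/2, d(BT,D)=93/2, d(BT,J)=33, d(BT,X)=51/2
3. join C+X (d=4) ⇒ CX; edges |C|=2, |X|=2
  updated: d(AU,CX)=23, d(BT,CX)=30, d(CX,D)=31, d(CX,J)=40
4. join AU+J (d=33/2) ⇒ AJU; edges |AU|=27/4, |J|=33/4
  updated: d(AJU,BT)=199/6, d(AJU,CX)=86/3, d(AJU,D)=35
5. join AJU+CX (d=86/3) ⇒ ACJUX; edges |AJU|=73/12, |CX|=37/3
  updated: d(ACJUX,BT)=319/10, d(ACJUX,D)=167/5
6. join ACJUX+BT (d=319/10) ⇒ ABCJTUX; edges |ACJUX|=97/60, |BT|=279/20
  updated: d(ABCJTUX,D)=260/7
7. join ABCJTUX+D (d=260/7) ⇒ ABCDJTUX; edges |ABCJTUX|=367/140, |D|=130/7
final tree: (((((A:3/2,U:3/2):27/4,J:33/4):73/12,(C:2,X:2):37/3):97/60,(B:2,T:2):279/20):367/140,D:130/7)
total length: 17047/210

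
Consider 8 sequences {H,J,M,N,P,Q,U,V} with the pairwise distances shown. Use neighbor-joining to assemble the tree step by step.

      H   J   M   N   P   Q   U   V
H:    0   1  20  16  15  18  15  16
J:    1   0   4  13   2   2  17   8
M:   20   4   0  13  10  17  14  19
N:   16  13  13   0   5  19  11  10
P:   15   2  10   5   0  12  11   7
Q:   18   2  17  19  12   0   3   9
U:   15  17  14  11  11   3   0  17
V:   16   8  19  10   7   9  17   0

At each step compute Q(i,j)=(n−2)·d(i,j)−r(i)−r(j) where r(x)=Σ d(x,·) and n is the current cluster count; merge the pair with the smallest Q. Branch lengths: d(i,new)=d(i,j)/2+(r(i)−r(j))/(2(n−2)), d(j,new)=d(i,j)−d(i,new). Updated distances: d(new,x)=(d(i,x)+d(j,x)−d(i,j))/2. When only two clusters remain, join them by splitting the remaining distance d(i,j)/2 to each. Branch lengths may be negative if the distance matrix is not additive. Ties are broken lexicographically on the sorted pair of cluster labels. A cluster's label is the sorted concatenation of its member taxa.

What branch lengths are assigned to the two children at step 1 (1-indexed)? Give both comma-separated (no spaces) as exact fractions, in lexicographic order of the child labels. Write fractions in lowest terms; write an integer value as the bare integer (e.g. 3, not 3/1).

1. join Q+U (d=3, Q=-150) ⇒ QU; edges |Q|=5/6, |U|=13/6
  updated: d(H,QU)=15, d(J,QU)=8, d(M,QU)=14, d(N,QU)=27/2, d(P,QU)=10, d(QU,V)=23/2
2. join H+J (d=1, Q=-114) ⇒ HJ; edges |H|=26/5, |J|=-21/5
  updated: d(HJ,M)=23/2, d(HJ,N)=14, d(HJ,P)=8, d(HJ,QU)=11, d(HJ,V)=23/2
3. join HJ+M (d=23/2, Q=-155/2) ⇒ HJM; edges |HJ|=69/16, |M|=115/16
  updated: d(HJM,N)=31/4, d(HJM,P)=13/4, d(HJM,QU)=27/4, d(HJM,V)=19/2
4. join HJM+QU (d=27/4, Q=-195/4) ⇒ HJMQU; edges |HJM|=23/24, |QU|=139/24
  updated: d(HJMQU,N)=29/4, d(HJMQU,P)=13/4, d(HJMQU,V)=57/8
5. join HJMQU+V (d=57/8, Q=-55/2) ⇒ HJMQUV; edges |HJMQU|=31/16, |V|=83/16
  updated: d(HJMQUV,N)=81/16, d(HJMQUV,P)=25/16
6. join HJMQUV+N (d=81/16, Q=-93/8) ⇒ HJMNQUV; edges |HJMQUV|=13/16, |N|=17/4
  updated: d(HJMNQUV,P)=3/4
7. join HJMNQUV+P (d=3/4) ⇒ HJMNPQUV; edges |HJMNQUV|=3/8, |P|=3/8
final tree: ((((((H:26/5,J:-21/5):69/16,M:115/16):23/24,(Q:5/6,U:13/6):139/24):31/16,V:83/16):13/16,N:17/4):3/8,P:3/8)
total length: 563/16

5/6,13/6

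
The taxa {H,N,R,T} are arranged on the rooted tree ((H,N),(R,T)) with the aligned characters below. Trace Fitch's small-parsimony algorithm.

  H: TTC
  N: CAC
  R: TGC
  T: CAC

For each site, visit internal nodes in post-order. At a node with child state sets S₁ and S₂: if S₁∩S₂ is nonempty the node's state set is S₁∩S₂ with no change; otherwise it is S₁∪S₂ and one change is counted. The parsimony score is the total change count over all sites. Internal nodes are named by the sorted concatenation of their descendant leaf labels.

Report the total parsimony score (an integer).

4

[col 0] HN: children H:{T}, N:{C} ∪→ {C,T}; cost 1
[col 0] RT: children R:{T}, T:{C} ∪→ {C,T}; cost 1
[col 0] HNRT: children HN:{C,T}, RT:{C,T} ∩→ {C,T}; cost 0
[col 1] HN: children H:{T}, N:{A} ∪→ {A,T}; cost 1
[col 1] RT: children R:{G}, T:{A} ∪→ {A,G}; cost 1
[col 1] HNRT: children HN:{A,T}, RT:{A,G} ∩→ {A}; cost 0
[col 2] HN: children H:{C}, N:{C} ∩→ {C}; cost 0
[col 2] RT: children R:{C}, T:{C} ∩→ {C}; cost 0
[col 2] HNRT: children HN:{C}, RT:{C} ∩→ {C}; cost 0
per-site changes: [2, 2, 0]; total = 4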